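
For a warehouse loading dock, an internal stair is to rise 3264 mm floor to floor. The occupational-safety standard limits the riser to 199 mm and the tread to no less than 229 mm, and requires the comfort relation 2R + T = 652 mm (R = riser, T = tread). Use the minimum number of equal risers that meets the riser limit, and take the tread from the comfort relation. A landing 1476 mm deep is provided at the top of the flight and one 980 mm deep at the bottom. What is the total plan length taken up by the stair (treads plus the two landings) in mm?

6744 mm

At most 199 each: 3264/199 = 16.40, giving 17 risers.
Each riser is 3264/17 = 192 mm (≤ 199 mm).
T = 652 − 2·192 = 268 mm, which satisfies the 229 mm minimum.
Treads = 17 − 1 = 16; going = 16 × 268 = 4288 mm.
Enclosure = 4288 + 1476 + 980 = 6744 mm.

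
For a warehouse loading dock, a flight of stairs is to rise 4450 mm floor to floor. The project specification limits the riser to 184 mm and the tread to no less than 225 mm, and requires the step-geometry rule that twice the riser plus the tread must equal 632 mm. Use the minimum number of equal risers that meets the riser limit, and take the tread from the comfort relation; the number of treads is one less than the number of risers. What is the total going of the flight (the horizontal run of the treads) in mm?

6624 mm

4450 / 184 = 24.18, so 25 risers are needed.
Riser R = 4450 / 25 = 178 mm, within the 184 mm limit.
From 2R + T = 632: T = 632 − 356 = 276 mm.
Going = (25 − 1) × 276 = 6624 mm.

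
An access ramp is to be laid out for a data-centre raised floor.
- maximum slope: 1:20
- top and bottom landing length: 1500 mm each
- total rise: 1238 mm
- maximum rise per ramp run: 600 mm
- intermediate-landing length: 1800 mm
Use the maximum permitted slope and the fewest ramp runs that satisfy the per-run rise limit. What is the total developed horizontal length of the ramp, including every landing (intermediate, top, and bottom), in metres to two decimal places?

1238 / 600 = 2.063 → round up to 3 ramp runs. That means 2 intermediate landings.
Ramp run (horizontal) at 1:20: 1238 × 20 = 24760 mm.
2 intermediate landings contribute 2 × 1800 = 3600 mm.
Top and bottom landings: 2 × 1500 = 3000 mm.
Total = 24760 + 3600 + 3000 = 31360 mm.
= 31.36 m.

31.36 m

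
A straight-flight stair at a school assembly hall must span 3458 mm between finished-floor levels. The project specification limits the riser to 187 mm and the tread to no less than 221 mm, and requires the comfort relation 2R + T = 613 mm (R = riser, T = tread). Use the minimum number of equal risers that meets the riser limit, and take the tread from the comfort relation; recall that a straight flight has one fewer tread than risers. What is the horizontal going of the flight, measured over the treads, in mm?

3458 / 187 = 18.492 → round up to 19 risers.
Each riser is 3458/19 = 182 mm (≤ 187 mm).
T = 613 − 2·182 = 249 mm, which satisfies the 221 mm minimum.
Treads = 19 − 1 = 18; going = 18 × 249 = 4482 mm.

4482 mm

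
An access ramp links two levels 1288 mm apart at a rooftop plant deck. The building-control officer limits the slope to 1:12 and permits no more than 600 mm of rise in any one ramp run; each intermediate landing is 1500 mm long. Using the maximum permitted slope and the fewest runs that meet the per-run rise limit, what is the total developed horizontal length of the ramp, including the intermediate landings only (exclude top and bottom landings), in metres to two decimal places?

18.46 m

⌈1288/600⌉ = 3 ramp runs. That means 2 intermediate landings.
Horizontal run for 1288 mm of rise at 1:12 is 1288 × 12 = 15456 mm.
Intermediate landings: 2 × 1500 = 3000 mm.
Total developed length = 15456 + 3000 = 18456 mm.
= 18.46 m.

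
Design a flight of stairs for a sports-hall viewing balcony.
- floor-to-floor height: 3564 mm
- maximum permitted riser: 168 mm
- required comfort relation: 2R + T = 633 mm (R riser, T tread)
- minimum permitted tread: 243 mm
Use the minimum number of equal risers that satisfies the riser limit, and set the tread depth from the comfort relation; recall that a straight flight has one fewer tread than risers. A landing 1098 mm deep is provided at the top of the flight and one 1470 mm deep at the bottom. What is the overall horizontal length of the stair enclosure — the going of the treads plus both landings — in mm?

At most 168 each: 3564/168 = 21.21, giving 22 risers.
R = 3564 ÷ 22 = 162 mm.
From 2R + T = 633: T = 633 − 324 = 309 mm.
Going = (22 − 1) × 309 = 6489 mm.
Add landings: 6489 + 1098 + 1470 = 9057 mm.

9057 mm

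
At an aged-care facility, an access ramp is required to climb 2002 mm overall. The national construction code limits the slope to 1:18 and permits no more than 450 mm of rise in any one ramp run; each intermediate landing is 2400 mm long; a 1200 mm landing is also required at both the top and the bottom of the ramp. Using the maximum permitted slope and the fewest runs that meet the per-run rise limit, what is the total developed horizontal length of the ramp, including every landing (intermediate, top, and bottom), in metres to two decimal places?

48.04 m

2002 / 450 = 4.449 → round up to 5 ramp runs. That means 4 intermediate landings.
Horizontal run for 2002 mm of rise at 1:18 is 2002 × 18 = 36036 mm.
4 intermediate landings contribute 4 × 2400 = 9600 mm.
Top and bottom landings: 2 × 1200 = 2400 mm.
Total = 36036 + 9600 + 2400 = 48036 mm.
= 48.04 m.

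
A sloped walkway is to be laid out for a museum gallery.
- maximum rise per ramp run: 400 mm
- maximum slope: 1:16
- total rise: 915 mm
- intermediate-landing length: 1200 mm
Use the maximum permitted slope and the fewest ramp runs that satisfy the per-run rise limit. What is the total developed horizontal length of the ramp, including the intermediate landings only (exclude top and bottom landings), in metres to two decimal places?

⌈915/400⌉ = 3 ramp runs. That means 2 intermediate landings.
Horizontal run for 915 mm of rise at 1:16 is 915 × 16 = 14640 mm.
2 intermediate landings contribute 2 × 1200 = 2400 mm.
Total developed length = 14640 + 2400 = 17040 mm.
= 17.04 m.

17.04 m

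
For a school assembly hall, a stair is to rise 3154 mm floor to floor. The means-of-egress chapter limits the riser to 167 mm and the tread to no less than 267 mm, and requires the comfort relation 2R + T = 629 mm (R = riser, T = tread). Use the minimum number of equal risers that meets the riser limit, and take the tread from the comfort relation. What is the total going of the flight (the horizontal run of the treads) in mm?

5346 mm

At most 167 each: 3154/167 = 18.89, giving 19 risers.
R = 3154 ÷ 19 = 166 mm.
From 2R + T = 629: T = 629 − 332 = 297 mm.
19 risers give 18 treads; going = 18 × 297 = 5346 mm.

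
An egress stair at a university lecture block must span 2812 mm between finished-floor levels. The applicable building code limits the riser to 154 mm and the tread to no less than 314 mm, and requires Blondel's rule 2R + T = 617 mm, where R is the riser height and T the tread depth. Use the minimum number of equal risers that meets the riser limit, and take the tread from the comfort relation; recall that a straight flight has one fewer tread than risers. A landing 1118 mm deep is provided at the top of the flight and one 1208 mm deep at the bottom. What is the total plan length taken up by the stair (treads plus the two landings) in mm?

2812 / 154 = 18.260 → round up to 19 risers.
Riser R = 2812 / 19 = 148 mm, within the 154 mm limit.
T = 617 − 2·148 = 321 mm, which satisfies the 314 mm minimum.
Going = (19 − 1) × 321 = 5778 mm.
Add landings: 5778 + 1118 + 1208 = 8104 mm.

8104 mm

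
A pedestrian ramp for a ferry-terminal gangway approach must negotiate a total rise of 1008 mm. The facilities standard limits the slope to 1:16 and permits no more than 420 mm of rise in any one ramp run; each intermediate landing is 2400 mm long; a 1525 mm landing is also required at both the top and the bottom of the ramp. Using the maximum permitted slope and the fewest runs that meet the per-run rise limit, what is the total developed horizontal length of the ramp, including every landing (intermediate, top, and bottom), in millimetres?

23978 mm

At most 420 each: 1008/420 = 2.40, giving 3 ramp runs. That means 2 intermediate landings.
Horizontal run for 1008 mm of rise at 1:16 is 1008 × 16 = 16128 mm.
2 intermediate landings contribute 2 × 2400 = 4800 mm.
Top and bottom landings: 2 × 1525 = 3050 mm.
Total = 16128 + 4800 + 3050 = 23978 mm.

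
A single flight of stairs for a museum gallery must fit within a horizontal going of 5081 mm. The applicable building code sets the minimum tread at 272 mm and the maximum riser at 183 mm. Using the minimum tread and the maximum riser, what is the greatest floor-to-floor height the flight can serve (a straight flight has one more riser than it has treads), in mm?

3477 mm

Treads that fit: ⌊5081 / 272⌋ = 18.
Risers = treads + 1 = 19.
Maximum height = 19 × 183 = 3477 mm.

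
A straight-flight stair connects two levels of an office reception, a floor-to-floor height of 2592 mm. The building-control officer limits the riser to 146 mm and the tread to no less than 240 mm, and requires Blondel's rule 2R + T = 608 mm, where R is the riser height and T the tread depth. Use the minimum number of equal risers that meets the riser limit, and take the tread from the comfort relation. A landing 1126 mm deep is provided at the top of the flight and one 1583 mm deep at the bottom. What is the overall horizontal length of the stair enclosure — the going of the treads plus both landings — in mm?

At most 146 each: 2592/146 = 17.75, giving 18 risers.
R = 2592 ÷ 18 = 144 mm.
Tread T = 608 − 2 × 144 = 320 mm (≥ 240 mm).
Treads = 18 − 1 = 17; going = 17 × 320 = 5440 mm.
Add landings: 5440 + 1126 + 1583 = 8149 mm.

8149 mm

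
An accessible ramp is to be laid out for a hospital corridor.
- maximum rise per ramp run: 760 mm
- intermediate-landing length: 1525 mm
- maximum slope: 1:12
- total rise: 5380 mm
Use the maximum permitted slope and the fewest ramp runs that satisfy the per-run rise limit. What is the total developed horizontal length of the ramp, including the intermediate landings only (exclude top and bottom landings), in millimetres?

75235 mm

At most 760 each: 5380/760 = 7.08, giving 8 ramp runs. That means 7 intermediate landings.
Ramp run (horizontal) at 1:12: 5380 × 12 = 64560 mm.
Intermediate landings: 7 × 1525 = 10675 mm.
Developed length = 64560 + 10675 = 75235 mm.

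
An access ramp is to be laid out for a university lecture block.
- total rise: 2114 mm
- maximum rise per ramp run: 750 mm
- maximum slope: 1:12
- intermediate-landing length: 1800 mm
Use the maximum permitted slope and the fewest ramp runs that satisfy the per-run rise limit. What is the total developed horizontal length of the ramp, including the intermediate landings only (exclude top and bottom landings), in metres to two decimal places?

28.97 m

2114 / 750 = 2.82, so 3 ramp runs are needed. That means 2 intermediate landings.
Horizontal run for 2114 mm of rise at 1:12 is 2114 × 12 = 25368 mm.
2 intermediate landings contribute 2 × 1800 = 3600 mm.
Total developed length = 25368 + 3600 = 28968 mm.
= 28.97 m.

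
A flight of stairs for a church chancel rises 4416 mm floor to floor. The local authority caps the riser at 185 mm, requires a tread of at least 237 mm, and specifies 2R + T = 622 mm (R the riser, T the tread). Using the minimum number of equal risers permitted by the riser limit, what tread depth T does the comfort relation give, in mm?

254 mm

4416 / 185 = 23.870 → round up to 24 risers.
R = 4416 ÷ 24 = 184 mm.
From 2R + T = 622: T = 622 − 368 = 254 mm.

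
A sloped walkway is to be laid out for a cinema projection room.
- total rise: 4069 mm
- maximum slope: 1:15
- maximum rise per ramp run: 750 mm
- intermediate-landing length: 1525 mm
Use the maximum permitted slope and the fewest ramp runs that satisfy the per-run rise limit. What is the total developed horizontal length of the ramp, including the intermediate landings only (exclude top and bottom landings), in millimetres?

4069 / 750 = 5.425 → round up to 6 ramp runs. That means 5 intermediate landings.
Horizontal run for 4069 mm of rise at 1:15 is 4069 × 15 = 61035 mm.
Intermediate landings: 5 × 1525 = 7625 mm.
Developed length = 61035 + 7625 = 68660 mm.

68660 mm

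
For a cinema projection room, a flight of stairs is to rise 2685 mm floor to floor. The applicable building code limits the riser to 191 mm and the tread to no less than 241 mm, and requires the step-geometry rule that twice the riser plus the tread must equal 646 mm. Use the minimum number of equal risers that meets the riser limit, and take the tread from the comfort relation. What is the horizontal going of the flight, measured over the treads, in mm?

4032 mm

⌈2685/191⌉ = 15 risers.
Each riser is 2685/15 = 179 mm (≤ 191 mm).
T = 646 − 2·179 = 288 mm, which satisfies the 241 mm minimum.
Treads = 15 − 1 = 14; going = 14 × 288 = 4032 mm.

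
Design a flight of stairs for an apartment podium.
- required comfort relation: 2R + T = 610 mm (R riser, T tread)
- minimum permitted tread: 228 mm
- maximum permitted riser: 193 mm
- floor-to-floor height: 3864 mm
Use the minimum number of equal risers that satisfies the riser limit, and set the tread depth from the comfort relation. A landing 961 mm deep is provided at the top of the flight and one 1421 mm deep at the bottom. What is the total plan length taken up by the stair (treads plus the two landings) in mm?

3864 / 193 = 20.02, so 21 risers are needed.
Riser R = 3864 / 21 = 184 mm, within the 193 mm limit.
Tread T = 610 − 2 × 184 = 242 mm (≥ 228 mm).
21 risers give 20 treads; going = 20 × 242 = 4840 mm.
Enclosure = 4840 + 961 + 1421 = 7222 mm.

7222 mm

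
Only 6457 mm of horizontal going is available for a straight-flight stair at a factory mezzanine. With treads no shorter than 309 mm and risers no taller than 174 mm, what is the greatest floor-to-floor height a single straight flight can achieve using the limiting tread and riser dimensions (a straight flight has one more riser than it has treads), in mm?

6457 / 309 = 20.90, so 20 treads fit.
Risers = treads + 1 = 21.
Maximum height = 21 × 174 = 3654 mm.

3654 mm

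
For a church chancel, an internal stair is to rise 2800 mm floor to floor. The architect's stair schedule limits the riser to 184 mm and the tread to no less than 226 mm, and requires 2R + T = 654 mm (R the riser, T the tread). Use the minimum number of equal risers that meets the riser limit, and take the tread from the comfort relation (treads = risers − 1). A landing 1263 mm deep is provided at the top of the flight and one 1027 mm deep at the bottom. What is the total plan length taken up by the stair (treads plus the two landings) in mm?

At most 184 each: 2800/184 = 15.22, giving 16 risers.
Riser R = 2800 / 16 = 175 mm, within the 184 mm limit.
T = 654 − 2·175 = 304 mm, which satisfies the 226 mm minimum.
Treads = 16 − 1 = 15; going = 15 × 304 = 4560 mm.
Enclosure = 4560 + 1263 + 1027 = 6850 mm.

6850 mm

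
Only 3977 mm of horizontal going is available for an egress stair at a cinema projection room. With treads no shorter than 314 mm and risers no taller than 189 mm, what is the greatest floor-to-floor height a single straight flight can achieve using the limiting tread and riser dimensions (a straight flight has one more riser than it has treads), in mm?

2457 mm

3977 / 314 = 12.67, so 12 treads fit.
Risers = treads + 1 = 13.
Maximum height = 13 × 189 = 2457 mm.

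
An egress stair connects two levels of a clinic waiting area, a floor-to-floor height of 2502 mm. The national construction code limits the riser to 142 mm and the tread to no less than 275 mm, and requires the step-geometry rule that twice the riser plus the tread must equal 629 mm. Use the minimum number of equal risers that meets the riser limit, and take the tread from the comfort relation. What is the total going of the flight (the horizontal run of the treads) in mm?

5967 mm

At most 142 each: 2502/142 = 17.62, giving 18 risers.
R = 2502 ÷ 18 = 139 mm.
T = 629 − 2·139 = 351 mm, which satisfies the 275 mm minimum.
Treads = 18 − 1 = 17; going = 17 × 351 = 5967 mm.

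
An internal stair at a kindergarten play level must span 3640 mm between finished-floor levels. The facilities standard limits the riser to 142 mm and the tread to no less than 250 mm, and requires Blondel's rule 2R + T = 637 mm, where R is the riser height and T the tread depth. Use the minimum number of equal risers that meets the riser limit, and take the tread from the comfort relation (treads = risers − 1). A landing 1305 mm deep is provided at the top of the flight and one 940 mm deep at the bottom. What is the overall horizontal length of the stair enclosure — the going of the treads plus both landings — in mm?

At most 142 each: 3640/142 = 25.63, giving 26 risers.
Riser R = 3640 / 26 = 140 mm, within the 142 mm limit.
Tread T = 637 − 2 × 140 = 357 mm (≥ 250 mm).
Going = (26 − 1) × 357 = 8925 mm.
Enclosure = 8925 + 1305 + 940 = 11170 mm.

11170 mm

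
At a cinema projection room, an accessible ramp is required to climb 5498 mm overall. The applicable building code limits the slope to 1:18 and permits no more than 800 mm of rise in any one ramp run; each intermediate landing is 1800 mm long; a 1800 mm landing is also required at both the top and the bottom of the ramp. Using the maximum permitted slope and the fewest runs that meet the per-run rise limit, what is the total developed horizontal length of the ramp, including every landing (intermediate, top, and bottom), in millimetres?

At most 800 each: 5498/800 = 6.87, giving 7 ramp runs. That means 6 intermediate landings.
Horizontal run for 5498 mm of rise at 1:18 is 5498 × 18 = 98964 mm.
6 intermediate landings contribute 6 × 1800 = 10800 mm.
Top and bottom landings: 2 × 1800 = 3600 mm.
Total = 98964 + 10800 + 3600 = 113364 mm.

113364 mm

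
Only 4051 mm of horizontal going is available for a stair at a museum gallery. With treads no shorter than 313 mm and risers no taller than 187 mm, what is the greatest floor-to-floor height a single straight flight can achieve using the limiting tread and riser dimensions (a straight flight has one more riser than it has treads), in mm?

2431 mm

4051 / 313 = 12.94, so 12 treads fit.
Risers = treads + 1 = 13.
Maximum height = 13 × 187 = 2431 mm.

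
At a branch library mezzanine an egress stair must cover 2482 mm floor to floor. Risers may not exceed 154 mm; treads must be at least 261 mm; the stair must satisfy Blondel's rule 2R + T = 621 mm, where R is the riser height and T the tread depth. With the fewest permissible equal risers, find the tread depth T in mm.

329 mm

2482 / 154 = 16.12, so 17 risers are needed.
Each riser is 2482/17 = 146 mm (≤ 154 mm).
T = 621 − 2·146 = 329 mm, which satisfies the 261 mm minimum.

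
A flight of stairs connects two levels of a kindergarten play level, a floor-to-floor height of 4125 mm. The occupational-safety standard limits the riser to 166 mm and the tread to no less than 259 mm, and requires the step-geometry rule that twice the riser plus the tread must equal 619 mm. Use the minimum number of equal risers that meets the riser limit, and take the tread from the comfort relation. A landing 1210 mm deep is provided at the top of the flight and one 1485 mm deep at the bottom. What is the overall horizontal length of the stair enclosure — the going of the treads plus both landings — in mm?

4125 / 166 = 24.85, so 25 risers are needed.
R = 4125 ÷ 25 = 165 mm.
From 2R + T = 619: T = 619 − 330 = 289 mm.
25 risers give 24 treads; going = 24 × 289 = 6936 mm.
Enclosure = 6936 + 1210 + 1485 = 9631 mm.

9631 mm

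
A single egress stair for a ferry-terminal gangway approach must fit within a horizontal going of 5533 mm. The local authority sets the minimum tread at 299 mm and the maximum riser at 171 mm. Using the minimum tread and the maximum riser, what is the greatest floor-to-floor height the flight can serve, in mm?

3249 mm

Treads that fit: ⌊5533 / 299⌋ = 18.
Risers = treads + 1 = 19.
Maximum height = 19 × 171 = 3249 mm.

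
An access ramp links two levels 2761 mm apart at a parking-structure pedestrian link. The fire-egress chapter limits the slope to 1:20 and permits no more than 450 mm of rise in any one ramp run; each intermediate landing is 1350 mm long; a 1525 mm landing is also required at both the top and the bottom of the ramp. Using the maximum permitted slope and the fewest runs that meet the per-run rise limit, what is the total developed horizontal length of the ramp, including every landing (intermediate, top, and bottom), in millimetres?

66370 mm

2761 / 450 = 6.136 → round up to 7 ramp runs. That means 6 intermediate landings.
Ramp run (horizontal) at 1:20: 2761 × 20 = 55220 mm.
6 intermediate landings contribute 6 × 1350 = 8100 mm.
Top and bottom landings: 2 × 1525 = 3050 mm.
Total = 55220 + 8100 + 3050 = 66370 mm.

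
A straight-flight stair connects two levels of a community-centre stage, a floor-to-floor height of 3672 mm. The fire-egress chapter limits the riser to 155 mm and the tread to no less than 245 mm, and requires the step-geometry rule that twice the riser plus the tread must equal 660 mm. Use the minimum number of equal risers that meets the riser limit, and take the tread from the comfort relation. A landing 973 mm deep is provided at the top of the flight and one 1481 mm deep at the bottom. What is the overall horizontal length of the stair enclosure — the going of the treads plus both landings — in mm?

10596 mm

3672 / 155 = 23.69, so 24 risers are needed.
R = 3672 ÷ 24 = 153 mm.
Tread T = 660 − 2 × 153 = 354 mm (≥ 245 mm).
Treads = 24 − 1 = 23; going = 23 × 354 = 8142 mm.
Enclosure = 8142 + 973 + 1481 = 10596 mm.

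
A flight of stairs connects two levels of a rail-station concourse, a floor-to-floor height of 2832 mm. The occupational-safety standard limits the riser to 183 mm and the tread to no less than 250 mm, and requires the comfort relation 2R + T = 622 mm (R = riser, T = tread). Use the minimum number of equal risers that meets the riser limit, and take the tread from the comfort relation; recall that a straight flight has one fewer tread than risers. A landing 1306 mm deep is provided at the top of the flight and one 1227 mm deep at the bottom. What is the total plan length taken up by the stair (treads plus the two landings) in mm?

6553 mm

2832 / 183 = 15.475 → round up to 16 risers.
Each riser is 2832/16 = 177 mm (≤ 183 mm).
T = 622 − 2·177 = 268 mm, which satisfies the 250 mm minimum.
16 risers give 15 treads; going = 15 × 268 = 4020 mm.
Add landings: 4020 + 1306 + 1227 = 6553 mm.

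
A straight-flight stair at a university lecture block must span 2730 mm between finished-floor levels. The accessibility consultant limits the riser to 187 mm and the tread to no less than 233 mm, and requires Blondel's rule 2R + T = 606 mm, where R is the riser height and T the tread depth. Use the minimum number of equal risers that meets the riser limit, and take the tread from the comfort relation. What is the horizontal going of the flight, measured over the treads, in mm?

3388 mm

2730 / 187 = 14.599 → round up to 15 risers.
Riser R = 2730 / 15 = 182 mm, within the 187 mm limit.
From 2R + T = 606: T = 606 − 364 = 242 mm.
15 risers give 14 treads; going = 14 × 242 = 3388 mm.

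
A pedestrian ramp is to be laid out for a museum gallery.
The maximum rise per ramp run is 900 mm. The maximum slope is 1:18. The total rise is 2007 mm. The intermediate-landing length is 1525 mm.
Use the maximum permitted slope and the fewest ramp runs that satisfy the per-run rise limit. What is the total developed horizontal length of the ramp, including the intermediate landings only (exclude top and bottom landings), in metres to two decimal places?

2007 / 900 = 2.230 → round up to 3 ramp runs. That means 2 intermediate landings.
Horizontal run for 2007 mm of rise at 1:18 is 2007 × 18 = 36126 mm.
2 intermediate landings contribute 2 × 1525 = 3050 mm.
Developed length = 36126 + 3050 = 39176 mm.
= 39.18 m.

39.18 m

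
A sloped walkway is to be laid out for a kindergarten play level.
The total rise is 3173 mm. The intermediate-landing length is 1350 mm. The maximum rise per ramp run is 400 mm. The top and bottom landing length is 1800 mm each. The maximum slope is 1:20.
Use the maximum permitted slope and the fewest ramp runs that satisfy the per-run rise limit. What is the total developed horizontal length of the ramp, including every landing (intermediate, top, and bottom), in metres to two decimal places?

76.51 m

At most 400 each: 3173/400 = 7.93, giving 8 ramp runs. That means 7 intermediate landings.
Horizontal run for 3173 mm of rise at 1:20 is 3173 × 20 = 63460 mm.
7 intermediate landings contribute 7 × 1350 = 9450 mm.
Top and bottom landings: 2 × 1800 = 3600 mm.
Total = 63460 + 9450 + 3600 = 76510 mm.
= 76.51 m.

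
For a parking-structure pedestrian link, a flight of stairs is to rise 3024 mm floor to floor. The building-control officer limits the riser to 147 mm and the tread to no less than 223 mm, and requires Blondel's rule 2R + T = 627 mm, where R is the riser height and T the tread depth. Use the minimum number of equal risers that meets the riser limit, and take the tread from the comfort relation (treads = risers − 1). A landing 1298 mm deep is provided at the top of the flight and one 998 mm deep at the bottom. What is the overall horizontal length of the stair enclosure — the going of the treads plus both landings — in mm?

⌈3024/147⌉ = 21 risers.
R = 3024 ÷ 21 = 144 mm.
Tread T = 627 − 2 × 144 = 339 mm (≥ 223 mm).
Treads = 21 − 1 = 20; going = 20 × 339 = 6780 mm.
Add landings: 6780 + 1298 + 998 = 9076 mm.

9076 mm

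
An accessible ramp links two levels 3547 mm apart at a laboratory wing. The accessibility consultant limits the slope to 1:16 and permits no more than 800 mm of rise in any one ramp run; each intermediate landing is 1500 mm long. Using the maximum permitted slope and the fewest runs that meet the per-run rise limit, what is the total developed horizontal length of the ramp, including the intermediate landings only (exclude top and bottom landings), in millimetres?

⌈3547/800⌉ = 5 ramp runs. That means 4 intermediate landings.
Horizontal run for 3547 mm of rise at 1:16 is 3547 × 16 = 56752 mm.
Intermediate landings: 4 × 1500 = 6000 mm.
Developed length = 56752 + 6000 = 62752 mm.

62752 mm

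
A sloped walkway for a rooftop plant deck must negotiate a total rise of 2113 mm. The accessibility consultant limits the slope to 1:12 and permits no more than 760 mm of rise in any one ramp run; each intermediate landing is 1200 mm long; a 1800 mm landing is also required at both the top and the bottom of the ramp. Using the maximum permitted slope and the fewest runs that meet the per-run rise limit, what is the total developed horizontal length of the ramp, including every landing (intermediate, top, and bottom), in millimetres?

31356 mm

2113 / 760 = 2.78, so 3 ramp runs are needed. That means 2 intermediate landings.
Ramp run (horizontal) at 1:12: 2113 × 12 = 25356 mm.
2 intermediate landings contribute 2 × 1200 = 2400 mm.
Top and bottom landings: 2 × 1800 = 3600 mm.
Total = 25356 + 2400 + 3600 = 31356 mm.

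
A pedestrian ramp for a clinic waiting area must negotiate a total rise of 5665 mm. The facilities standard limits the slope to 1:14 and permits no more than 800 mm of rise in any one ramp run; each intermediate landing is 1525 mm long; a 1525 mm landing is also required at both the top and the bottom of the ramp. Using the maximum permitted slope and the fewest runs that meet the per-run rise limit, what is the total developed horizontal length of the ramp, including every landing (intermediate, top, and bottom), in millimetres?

5665 / 800 = 7.081 → round up to 8 ramp runs. That means 7 intermediate landings.
Horizontal run for 5665 mm of rise at 1:14 is 5665 × 14 = 79310 mm.
7 intermediate landings contribute 7 × 1525 = 10675 mm.
Top and bottom landings: 2 × 1525 = 3050 mm.
Total = 79310 + 10675 + 3050 = 93035 mm.

93035 mm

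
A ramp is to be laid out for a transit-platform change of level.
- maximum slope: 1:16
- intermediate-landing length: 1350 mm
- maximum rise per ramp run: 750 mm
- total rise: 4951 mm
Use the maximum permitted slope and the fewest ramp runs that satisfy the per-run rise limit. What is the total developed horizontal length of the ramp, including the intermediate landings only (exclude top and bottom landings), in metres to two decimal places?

4951 / 750 = 6.60, so 7 ramp runs are needed. That means 6 intermediate landings.
Ramp run (horizontal) at 1:16: 4951 × 16 = 79216 mm.
6 intermediate landings contribute 6 × 1350 = 8100 mm.
Developed length = 79216 + 8100 = 87316 mm.
= 87.32 m.

87.32 m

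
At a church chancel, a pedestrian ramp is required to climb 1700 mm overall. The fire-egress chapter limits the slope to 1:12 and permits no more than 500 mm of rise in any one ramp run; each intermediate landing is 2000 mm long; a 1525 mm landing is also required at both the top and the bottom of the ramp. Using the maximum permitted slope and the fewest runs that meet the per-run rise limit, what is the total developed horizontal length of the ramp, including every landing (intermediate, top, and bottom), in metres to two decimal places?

1700 / 500 = 3.40, so 4 ramp runs are needed. That means 3 intermediate landings.
Ramp run (horizontal) at 1:12: 1700 × 12 = 20400 mm.
3 intermediate landings contribute 3 × 2000 = 6000 mm.
Top and bottom landings: 2 × 1525 = 3050 mm.
Total = 20400 + 6000 + 3050 = 29450 mm.
= 29.45 m.

29.45 m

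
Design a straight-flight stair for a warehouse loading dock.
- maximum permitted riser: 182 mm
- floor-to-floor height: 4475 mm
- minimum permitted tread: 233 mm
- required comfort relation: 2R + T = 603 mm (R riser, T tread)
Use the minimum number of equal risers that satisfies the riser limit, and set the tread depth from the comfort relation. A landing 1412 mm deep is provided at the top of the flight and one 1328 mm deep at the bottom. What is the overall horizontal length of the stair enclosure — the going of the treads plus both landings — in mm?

4475 / 182 = 24.588 → round up to 25 risers.
Riser R = 4475 / 25 = 179 mm, within the 182 mm limit.
T = 603 − 2·179 = 245 mm, which satisfies the 233 mm minimum.
Treads = 25 − 1 = 24; going = 24 × 245 = 5880 mm.
Enclosure = 5880 + 1412 + 1328 = 8620 mm.

8620 mm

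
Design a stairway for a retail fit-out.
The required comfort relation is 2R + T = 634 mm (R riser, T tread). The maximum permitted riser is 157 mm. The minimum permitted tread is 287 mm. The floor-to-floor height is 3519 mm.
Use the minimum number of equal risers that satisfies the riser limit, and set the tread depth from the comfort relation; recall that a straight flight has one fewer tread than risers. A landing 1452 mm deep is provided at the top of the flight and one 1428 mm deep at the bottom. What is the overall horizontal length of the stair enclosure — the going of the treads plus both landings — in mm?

10096 mm

3519 / 157 = 22.41, so 23 risers are needed.
Riser R = 3519 / 23 = 153 mm, within the 157 mm limit.
From 2R + T = 634: T = 634 − 306 = 328 mm.
23 risers give 22 treads; going = 22 × 328 = 7216 mm.
Add landings: 7216 + 1452 + 1428 = 10096 mm.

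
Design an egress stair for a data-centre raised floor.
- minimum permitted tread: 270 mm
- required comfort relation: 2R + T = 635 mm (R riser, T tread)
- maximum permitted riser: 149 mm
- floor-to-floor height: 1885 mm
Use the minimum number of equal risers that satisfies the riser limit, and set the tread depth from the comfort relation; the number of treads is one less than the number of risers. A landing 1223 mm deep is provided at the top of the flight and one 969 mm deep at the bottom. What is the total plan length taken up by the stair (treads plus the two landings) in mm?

6332 mm

⌈1885/149⌉ = 13 risers.
Riser R = 1885 / 13 = 145 mm, within the 149 mm limit.
T = 635 − 2·145 = 345 mm, which satisfies the 270 mm minimum.
Going = (13 − 1) × 345 = 4140 mm.
Enclosure = 4140 + 1223 + 969 = 6332 mm.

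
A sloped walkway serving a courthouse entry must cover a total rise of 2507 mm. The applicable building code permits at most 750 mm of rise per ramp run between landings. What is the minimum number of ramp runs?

4 runs

2507 / 750 = 3.343 → round up to 4 ramp runs.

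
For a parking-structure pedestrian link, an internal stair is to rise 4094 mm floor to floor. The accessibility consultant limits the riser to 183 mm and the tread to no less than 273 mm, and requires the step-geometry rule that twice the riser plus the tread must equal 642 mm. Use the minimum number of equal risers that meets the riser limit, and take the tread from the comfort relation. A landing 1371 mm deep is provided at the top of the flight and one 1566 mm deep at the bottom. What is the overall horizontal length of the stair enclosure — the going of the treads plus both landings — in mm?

At most 183 each: 4094/183 = 22.37, giving 23 risers.
Riser R = 4094 / 23 = 178 mm, within the 183 mm limit.
From 2R + T = 642: T = 642 − 356 = 286 mm.
23 risers give 22 treads; going = 22 × 286 = 6292 mm.
Add landings: 6292 + 1371 + 1566 = 9229 mm.

9229 mm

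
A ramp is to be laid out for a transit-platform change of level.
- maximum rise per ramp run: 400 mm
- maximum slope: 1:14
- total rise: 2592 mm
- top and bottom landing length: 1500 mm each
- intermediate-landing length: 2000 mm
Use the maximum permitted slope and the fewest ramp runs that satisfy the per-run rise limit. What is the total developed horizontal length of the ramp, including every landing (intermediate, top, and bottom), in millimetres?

2592 / 400 = 6.48, so 7 ramp runs are needed. That means 6 intermediate landings.
Ramp run (horizontal) at 1:14: 2592 × 14 = 36288 mm.
6 intermediate landings contribute 6 × 2000 = 12000 mm.
Top and bottom landings: 2 × 1500 = 3000 mm.
Total = 36288 + 12000 + 3000 = 51288 mm.

51288 mm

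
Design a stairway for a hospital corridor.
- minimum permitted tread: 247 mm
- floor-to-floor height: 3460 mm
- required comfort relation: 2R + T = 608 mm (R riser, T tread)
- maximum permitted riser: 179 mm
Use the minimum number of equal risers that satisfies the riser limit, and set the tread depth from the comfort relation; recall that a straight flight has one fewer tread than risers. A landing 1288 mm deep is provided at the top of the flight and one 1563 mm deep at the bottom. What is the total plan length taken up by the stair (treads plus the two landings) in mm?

7829 mm

⌈3460/179⌉ = 20 risers.
R = 3460 ÷ 20 = 173 mm.
T = 608 − 2·173 = 262 mm, which satisfies the 247 mm minimum.
Treads = 20 − 1 = 19; going = 19 × 262 = 4978 mm.
Enclosure = 4978 + 1288 + 1563 = 7829 mm.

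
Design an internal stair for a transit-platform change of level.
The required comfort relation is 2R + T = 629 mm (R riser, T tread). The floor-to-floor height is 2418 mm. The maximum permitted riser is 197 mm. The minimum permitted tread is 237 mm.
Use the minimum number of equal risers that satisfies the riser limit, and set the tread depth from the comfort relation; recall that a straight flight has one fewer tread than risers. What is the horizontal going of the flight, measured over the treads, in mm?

3084 mm

2418 / 197 = 12.27, so 13 risers are needed.
R = 2418 ÷ 13 = 186 mm.
From 2R + T = 629: T = 629 − 372 = 257 mm.
Going = (13 − 1) × 257 = 3084 mm.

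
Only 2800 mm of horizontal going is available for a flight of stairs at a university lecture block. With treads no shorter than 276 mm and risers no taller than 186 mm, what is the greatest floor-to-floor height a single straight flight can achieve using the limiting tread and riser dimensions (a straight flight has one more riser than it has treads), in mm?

2800 / 276 = 10.14, so 10 treads fit.
Risers = treads + 1 = 11.
Maximum height = 11 × 186 = 2046 mm.

2046 mm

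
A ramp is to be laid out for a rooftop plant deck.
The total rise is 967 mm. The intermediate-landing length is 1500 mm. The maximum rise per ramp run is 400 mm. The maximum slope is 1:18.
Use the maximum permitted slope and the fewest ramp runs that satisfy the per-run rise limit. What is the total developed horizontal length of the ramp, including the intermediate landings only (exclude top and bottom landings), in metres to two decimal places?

⌈967/400⌉ = 3 ramp runs. That means 2 intermediate landings.
Horizontal run for 967 mm of rise at 1:18 is 967 × 18 = 17406 mm.
Intermediate landings: 2 × 1500 = 3000 mm.
Developed length = 17406 + 3000 = 20406 mm.
= 20.41 m.

20.41 m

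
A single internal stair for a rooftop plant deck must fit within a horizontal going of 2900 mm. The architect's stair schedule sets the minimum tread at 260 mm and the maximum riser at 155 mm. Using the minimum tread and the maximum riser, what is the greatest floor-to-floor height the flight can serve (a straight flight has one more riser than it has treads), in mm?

1860 mm

Treads that fit: ⌊2900 / 260⌋ = 11.
Risers = treads + 1 = 12.
Maximum height = 12 × 155 = 1860 mm.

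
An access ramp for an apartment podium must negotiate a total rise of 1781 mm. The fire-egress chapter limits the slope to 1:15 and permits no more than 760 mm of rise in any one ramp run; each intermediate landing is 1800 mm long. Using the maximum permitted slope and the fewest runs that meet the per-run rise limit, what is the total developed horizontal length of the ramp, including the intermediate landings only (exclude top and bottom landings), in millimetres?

30315 mm

⌈1781/760⌉ = 3 ramp runs. That means 2 intermediate landings.
Horizontal run for 1781 mm of rise at 1:15 is 1781 × 15 = 26715 mm.
2 intermediate landings contribute 2 × 1800 = 3600 mm.
Developed length = 26715 + 3600 = 30315 mm.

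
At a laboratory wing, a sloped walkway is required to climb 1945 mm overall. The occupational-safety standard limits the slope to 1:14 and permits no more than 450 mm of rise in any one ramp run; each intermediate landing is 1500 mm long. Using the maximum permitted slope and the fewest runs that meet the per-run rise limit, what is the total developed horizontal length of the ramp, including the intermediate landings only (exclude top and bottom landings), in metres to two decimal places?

⌈1945/450⌉ = 5 ramp runs. That means 4 intermediate landings.
Horizontal run for 1945 mm of rise at 1:14 is 1945 × 14 = 27230 mm.
4 intermediate landings contribute 4 × 1500 = 6000 mm.
Developed length = 27230 + 6000 = 33230 mm.
= 33.23 m.

33.23 m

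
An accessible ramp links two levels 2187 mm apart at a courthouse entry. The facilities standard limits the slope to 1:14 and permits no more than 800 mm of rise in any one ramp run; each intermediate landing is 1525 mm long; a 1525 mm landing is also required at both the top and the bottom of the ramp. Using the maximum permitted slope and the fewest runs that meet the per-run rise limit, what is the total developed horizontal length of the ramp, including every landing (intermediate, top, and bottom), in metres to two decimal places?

At most 800 each: 2187/800 = 2.73, giving 3 ramp runs. That means 2 intermediate landings.
Horizontal run for 2187 mm of rise at 1:14 is 2187 × 14 = 30618 mm.
Intermediate landings: 2 × 1525 = 3050 mm.
Top and bottom landings: 2 × 1525 = 3050 mm.
Total = 30618 + 3050 + 3050 = 36718 mm.
= 36.72 m.

36.72 m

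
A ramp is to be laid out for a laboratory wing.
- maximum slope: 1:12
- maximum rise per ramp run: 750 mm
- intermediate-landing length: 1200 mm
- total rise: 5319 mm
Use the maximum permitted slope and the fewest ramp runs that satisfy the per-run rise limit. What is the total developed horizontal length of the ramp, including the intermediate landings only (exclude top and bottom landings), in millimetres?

⌈5319/750⌉ = 8 ramp runs. That means 7 intermediate landings.
Ramp run (horizontal) at 1:12: 5319 × 12 = 63828 mm.
Intermediate landings: 7 × 1200 = 8400 mm.
Total developed length = 63828 + 8400 = 72228 mm.

72228 mm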